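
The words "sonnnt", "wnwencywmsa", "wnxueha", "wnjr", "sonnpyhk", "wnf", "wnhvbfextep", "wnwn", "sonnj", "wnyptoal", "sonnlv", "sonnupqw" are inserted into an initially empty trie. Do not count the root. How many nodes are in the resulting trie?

52

For each word, the new-node count is its length minus the longest prefix already in the trie:
  "sonnnt" → 6 new (s, o, n, n, n, t)
  "wnwencywmsa" → 11 new (w, n, w, e, n, c, y, w, m, s, a)
  "wnxueha" → prefix "wn" already present; 5 new (x, u, e, h, a)
  "wnjr" → prefix "wn" already present; 2 new (j, r)
  "sonnpyhk" → prefix "sonn" already present; 4 new (p, y, h, k)
  "wnf" → prefix "wn" already present; 1 new (f)
  "wnhvbfextep" → prefix "wn" already present; 9 new (h, v, b, f, e, x, t, e, p)
  "wnwn" → prefix "wnw" already present; 1 new (n)
  "sonnj" → prefix "sonn" already present; 1 new (j)
  "wnyptoal" → prefix "wn" already present; 6 new (y, p, t, o, a, l)
  "sonnlv" → prefix "sonn" already present; 2 new (l, v)
  "sonnupqw" → prefix "sonn" already present; 4 new (u, p, q, w)
Total nodes = 6 + 11 + 5 + 2 + 4 + 1 + 9 + 1 + 1 + 6 + 2 + 4 = 52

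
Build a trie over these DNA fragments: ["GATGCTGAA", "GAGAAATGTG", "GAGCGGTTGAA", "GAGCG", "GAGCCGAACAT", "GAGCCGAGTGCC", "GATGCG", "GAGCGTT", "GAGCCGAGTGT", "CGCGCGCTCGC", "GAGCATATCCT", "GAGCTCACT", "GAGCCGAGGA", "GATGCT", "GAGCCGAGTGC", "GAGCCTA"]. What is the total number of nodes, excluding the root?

Trace insertions, counting only characters that open a new branch:
  "GATGCTGAA" → 9 new (G, A, T, G, C, T, G, A, A)
  "GAGAAATGTG" → prefix "GA" already present; 8 new (G, A, A, A, T, G, T, G)
  "GAGCGGTTGAA" → prefix "GAG" already present; 8 new (C, G, G, T, T, G, A, A)
  "GAGCG" → prefix "GAGCG" already present; 0 new (none)
  "GAGCCGAACAT" → prefix "GAGC" already present; 7 new (C, G, A, A, C, A, T)
  "GAGCCGAGTGCC" → prefix "GAGCCGA" already present; 5 new (G, T, G, C, C)
  "GATGCG" → prefix "GATGC" already present; 1 new (G)
  "GAGCGTT" → prefix "GAGCG" already present; 2 new (T, T)
  "GAGCCGAGTGT" → prefix "GAGCCGAGTG" already present; 1 new (T)
  "CGCGCGCTCGC" → 11 new (C, G, C, G, C, G, C, T, C, G, C)
  "GAGCATATCCT" → prefix "GAGC" already present; 7 new (A, T, A, T, C, C, T)
  "GAGCTCACT" → prefix "GAGC" already present; 5 new (T, C, A, C, T)
  "GAGCCGAGGA" → prefix "GAGCCGAG" already present; 2 new (G, A)
  "GATGCT" → prefix "GATGCT" already present; 0 new (none)
  "GAGCCGAGTGC" → prefix "GAGCCGAGTGC" already present; 0 new (none)
  "GAGCCTA" → prefix "GAGCC" already present; 2 new (T, A)
Total nodes = 9 + 8 + 8 + 0 + 7 + 5 + 1 + 2 + 1 + 11 + 7 + 5 + 2 + 0 + 0 + 2 = 68

68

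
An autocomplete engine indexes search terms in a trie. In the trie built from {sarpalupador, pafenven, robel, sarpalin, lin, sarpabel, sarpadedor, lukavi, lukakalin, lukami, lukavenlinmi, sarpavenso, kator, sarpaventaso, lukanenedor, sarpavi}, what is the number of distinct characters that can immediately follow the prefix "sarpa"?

4

Walk "sarpa" from the root, arriving at one node.
Distinct next characters after "sarpa": b, d, l, v.
That node has 4 child edges.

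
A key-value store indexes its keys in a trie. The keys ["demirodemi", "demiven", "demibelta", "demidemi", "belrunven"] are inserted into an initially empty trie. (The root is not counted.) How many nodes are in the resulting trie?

31

Trie structure (* marks end of a word):
(root)
├─ b
│  └─ e
│     └─ l
│        └─ r
│           └─ u
│              └─ n
│                 └─ v
│                    └─ e
│                       └─ n *
└─ d
   └─ e
      └─ m
         └─ i
            ├─ b
            │  └─ e
            │     └─ l
            │        └─ t
            │           └─ a *
            ├─ d
            │  └─ e
            │     └─ m
            │        └─ i *
            ├─ r
            │  └─ o
            │     └─ d
            │        └─ e
            │           └─ m
            │              └─ i *
            └─ v
               └─ e
                  └─ n *
Counting every labelled node above: 31.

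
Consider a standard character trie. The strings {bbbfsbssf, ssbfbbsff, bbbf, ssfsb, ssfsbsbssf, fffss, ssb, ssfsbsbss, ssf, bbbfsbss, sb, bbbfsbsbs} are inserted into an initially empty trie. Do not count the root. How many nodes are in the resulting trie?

34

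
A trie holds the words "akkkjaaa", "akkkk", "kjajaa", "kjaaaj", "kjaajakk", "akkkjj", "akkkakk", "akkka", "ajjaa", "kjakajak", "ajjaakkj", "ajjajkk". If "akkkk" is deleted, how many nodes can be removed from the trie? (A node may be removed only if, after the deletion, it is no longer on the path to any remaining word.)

After clearing the end-marker at "akkkk", prune upward until reaching a node still needed by another word.
The suffix "k" (1 node) is used only by "akkkk"; the node for "akkk" still has the child "j", so pruning stops there.
Nodes removed: 1

1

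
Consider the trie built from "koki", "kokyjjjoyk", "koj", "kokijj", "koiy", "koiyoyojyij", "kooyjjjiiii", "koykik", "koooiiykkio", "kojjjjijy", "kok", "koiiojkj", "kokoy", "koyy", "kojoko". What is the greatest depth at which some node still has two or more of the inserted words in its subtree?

The deepest shared node is where two words last agree before diverging.
e.g. "koiy" and "koiyoyojyij" share the prefix "koiy" of length 4; no pair shares a longer one.
Longest shared-prefix length: 4

4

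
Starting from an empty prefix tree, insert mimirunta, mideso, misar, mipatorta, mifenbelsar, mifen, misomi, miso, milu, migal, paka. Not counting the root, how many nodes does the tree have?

44

For each word, the new-node count is its length minus the longest prefix already in the trie:
  "mimirunta" → 9 new (m, i, m, i, r, u, n, t, a)
  "mideso" → prefix "mi" already present; 4 new (d, e, s, o)
  "misar" → prefix "mi" already present; 3 new (s, a, r)
  "mipatorta" → prefix "mi" already present; 7 new (p, a, t, o, r, t, a)
  "mifenbelsar" → prefix "mi" already present; 9 new (f, e, n, b, e, l, s, a, r)
  "mifen" → prefix "mifen" already present; 0 new (none)
  "misomi" → prefix "mis" already present; 3 new (o, m, i)
  "miso" → prefix "miso" already present; 0 new (none)
  "milu" → prefix "mi" already present; 2 new (l, u)
  "migal" → prefix "mi" already present; 3 new (g, a, l)
  "paka" → 4 new (p, a, k, a)
Total nodes = 9 + 4 + 3 + 7 + 9 + 0 + 3 + 0 + 2 + 3 + 4 = 44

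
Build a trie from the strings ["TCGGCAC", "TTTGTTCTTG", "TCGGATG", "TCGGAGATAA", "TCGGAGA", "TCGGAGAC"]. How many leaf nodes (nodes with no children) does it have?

5

A leaf is a node with no children — equivalently, the end of a word that is not a proper prefix of any other stored word.
Those words: "TCGGAGAC", "TCGGAGATAA", "TCGGATG", "TCGGCAC", "TTTGTTCTTG"
Leaf count: 5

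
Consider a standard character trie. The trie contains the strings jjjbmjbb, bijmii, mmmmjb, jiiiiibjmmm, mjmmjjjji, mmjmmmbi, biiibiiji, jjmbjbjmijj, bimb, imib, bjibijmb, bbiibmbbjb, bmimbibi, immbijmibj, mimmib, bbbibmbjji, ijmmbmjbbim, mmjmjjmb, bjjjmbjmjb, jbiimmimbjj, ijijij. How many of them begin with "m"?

5

Traverse to the node for "m", then collect every word in that subtree.
Words under "m": mimmib, mjmmjjjji, mmjmjjmb, mmjmmmbi, mmmmjb
Count: 5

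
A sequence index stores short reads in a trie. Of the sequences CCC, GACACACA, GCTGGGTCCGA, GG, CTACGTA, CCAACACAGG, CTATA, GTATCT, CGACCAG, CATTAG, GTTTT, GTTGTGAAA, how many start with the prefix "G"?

6

Filter for entries beginning with "G":
Words under "G": GACACACA, GCTGGGTCCGA, GG, GTATCT, GTTGTGAAA, GTTTT
Count: 6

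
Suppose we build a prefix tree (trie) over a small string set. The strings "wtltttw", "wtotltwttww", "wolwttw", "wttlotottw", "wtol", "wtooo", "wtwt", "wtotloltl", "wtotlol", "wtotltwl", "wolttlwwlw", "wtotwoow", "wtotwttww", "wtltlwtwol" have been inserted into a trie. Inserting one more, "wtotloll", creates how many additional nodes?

The longest prefix of "wtotloll" already in the trie is "wtotlol" (length 7).
New nodes needed: |"wtotloll"| − 7 = 8 − 7 = 1.

1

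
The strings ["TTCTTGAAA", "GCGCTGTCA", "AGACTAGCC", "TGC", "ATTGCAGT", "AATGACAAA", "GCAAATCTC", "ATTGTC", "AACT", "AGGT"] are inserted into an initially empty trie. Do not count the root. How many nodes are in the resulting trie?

57

For each word, the new-node count is its length minus the longest prefix already in the trie:
  "TTCTTGAAA" → 9 new (T, T, C, T, T, G, A, A, A)
  "GCGCTGTCA" → 9 new (G, C, G, C, T, G, T, C, A)
  "AGACTAGCC" → 9 new (A, G, A, C, T, A, G, C, C)
  "TGC" → prefix "T" already present; 2 new (G, C)
  "ATTGCAGT" → prefix "A" already present; 7 new (T, T, G, C, A, G, T)
  "AATGACAAA" → prefix "A" already present; 8 new (A, T, G, A, C, A, A, A)
  "GCAAATCTC" → prefix "GC" already present; 7 new (A, A, A, T, C, T, C)
  "ATTGTC" → prefix "ATTG" already present; 2 new (T, C)
  "AACT" → prefix "AA" already present; 2 new (C, T)
  "AGGT" → prefix "AG" already present; 2 new (G, T)
Total nodes = 9 + 9 + 9 + 2 + 7 + 8 + 7 + 2 + 2 + 2 = 57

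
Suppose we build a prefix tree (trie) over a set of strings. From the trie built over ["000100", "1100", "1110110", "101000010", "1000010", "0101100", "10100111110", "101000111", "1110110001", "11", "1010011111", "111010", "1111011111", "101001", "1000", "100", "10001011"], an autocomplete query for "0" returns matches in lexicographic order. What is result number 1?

000100

Words with prefix "0", in lexicographic order: "000100", "0101100"
The 1st is 000100.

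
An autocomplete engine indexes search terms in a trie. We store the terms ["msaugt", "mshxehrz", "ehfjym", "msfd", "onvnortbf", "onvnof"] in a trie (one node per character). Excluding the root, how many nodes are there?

30

Insert word by word; a character creates a node only if that edge doesn't already exist:
  "msaugt" → 6 new (m, s, a, u, g, t)
  "mshxehrz" → prefix "ms" already present; 6 new (h, x, e, h, r, z)
  "ehfjym" → 6 new (e, h, f, j, y, m)
  "msfd" → prefix "ms" already present; 2 new (f, d)
  "onvnortbf" → 9 new (o, n, v, n, o, r, t, b, f)
  "onvnof" → prefix "onvno" already present; 1 new (f)
Total nodes = 6 + 6 + 6 + 2 + 9 + 1 = 30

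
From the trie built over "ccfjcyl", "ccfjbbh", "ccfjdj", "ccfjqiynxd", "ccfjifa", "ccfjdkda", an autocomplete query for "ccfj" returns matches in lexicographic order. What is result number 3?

ccfjdj

Words with prefix "ccfj", in lexicographic order: "ccfjbbh", "ccfjcyl", "ccfjdj", "ccfjdkda", "ccfjifa", "ccfjqiynxd"
Position 3: ccfjdj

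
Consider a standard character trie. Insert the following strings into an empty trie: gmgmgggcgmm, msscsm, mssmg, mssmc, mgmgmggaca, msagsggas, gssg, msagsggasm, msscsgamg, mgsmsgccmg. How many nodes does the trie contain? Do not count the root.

For each word, the new-node count is its length minus the longest prefix already in the trie:
  "gmgmgggcgmm" → 11 new (g, m, g, m, g, g, g, c, g, m, m)
  "msscsm" → 6 new (m, s, s, c, s, m)
  "mssmg" → prefix "mss" already present; 2 new (m, g)
  "mssmc" → prefix "mssm" already present; 1 new (c)
  "mgmgmggaca" → prefix "m" already present; 9 new (g, m, g, m, g, g, a, c, a)
  "msagsggas" → prefix "ms" already present; 7 new (a, g, s, g, g, a, s)
  "gssg" → prefix "g" already present; 3 new (s, s, g)
  "msagsggasm" → prefix "msagsggas" already present; 1 new (m)
  "msscsgamg" → prefix "msscs" already present; 4 new (g, a, m, g)
  "mgsmsgccmg" → prefix "mg" already present; 8 new (s, m, s, g, c, c, m, g)
Total nodes = 11 + 6 + 2 + 1 + 9 + 7 + 3 + 1 + 4 + 8 = 52

52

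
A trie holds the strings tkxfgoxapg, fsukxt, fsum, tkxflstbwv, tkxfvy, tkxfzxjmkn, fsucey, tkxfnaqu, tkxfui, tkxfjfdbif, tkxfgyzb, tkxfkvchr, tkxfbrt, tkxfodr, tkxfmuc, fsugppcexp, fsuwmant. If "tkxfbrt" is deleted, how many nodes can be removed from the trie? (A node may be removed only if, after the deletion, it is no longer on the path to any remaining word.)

After clearing the end-marker at "tkxfbrt", prune upward until reaching a node still needed by another word.
The suffix "brt" (3 nodes) is used only by "tkxfbrt"; the node for "tkxf" still has the child "g", so pruning stops there.
Nodes removed: 3

3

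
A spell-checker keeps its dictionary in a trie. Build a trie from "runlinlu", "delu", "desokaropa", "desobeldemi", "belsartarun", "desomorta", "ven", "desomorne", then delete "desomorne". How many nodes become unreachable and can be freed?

2

After clearing the end-marker at "desomorne", prune upward until reaching a node still needed by another word.
The suffix "ne" (2 nodes) is used only by "desomorne"; the node for "desomor" still has the child "t", so pruning stops there.
Nodes removed: 2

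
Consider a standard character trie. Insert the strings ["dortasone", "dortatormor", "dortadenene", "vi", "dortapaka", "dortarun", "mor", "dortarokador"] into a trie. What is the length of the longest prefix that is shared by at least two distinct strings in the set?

6

Look for the deepest trie node that still has at least two words in its subtree.
"dortarokador" and "dortarun" agree on "dortar" (6 characters) before diverging; nothing deeper is shared.
Longest shared-prefix length: 6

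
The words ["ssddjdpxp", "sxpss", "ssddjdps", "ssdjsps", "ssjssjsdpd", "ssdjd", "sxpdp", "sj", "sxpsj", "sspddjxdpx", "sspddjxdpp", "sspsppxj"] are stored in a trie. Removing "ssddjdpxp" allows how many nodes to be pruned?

2

A node on "ssddjdpxp"'s path can go only if nothing else ends at it or branches off below it.
The suffix "xp" (2 nodes) is used only by "ssddjdpxp"; the node for "ssddjdp" still has the child "s", so pruning stops there.
Nodes removed: 2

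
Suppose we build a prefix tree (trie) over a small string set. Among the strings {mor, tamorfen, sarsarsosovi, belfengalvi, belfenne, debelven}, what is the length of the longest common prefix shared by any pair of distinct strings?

6

Equivalently: take the maximum, over all pairs, of their longest common prefix length.
e.g. "belfengalvi" and "belfenne" share the prefix "belfen" of length 6; no pair shares a longer one.
Longest shared-prefix length: 6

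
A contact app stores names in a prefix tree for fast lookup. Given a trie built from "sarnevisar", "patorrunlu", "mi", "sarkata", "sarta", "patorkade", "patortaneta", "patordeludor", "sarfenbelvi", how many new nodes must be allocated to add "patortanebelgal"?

6

"patortane" is already a path in the trie; the remaining "belgal" must be added.
So 15 − 9 = 6 new nodes.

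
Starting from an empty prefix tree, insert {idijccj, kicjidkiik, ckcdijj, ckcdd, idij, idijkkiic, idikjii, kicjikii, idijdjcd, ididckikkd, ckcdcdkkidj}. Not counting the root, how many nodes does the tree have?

55

For each word, the new-node count is its length minus the longest prefix already in the trie:
  "idijccj" → 7 new (i, d, i, j, c, c, j)
  "kicjidkiik" → 10 new (k, i, c, j, i, d, k, i, i, k)
  "ckcdijj" → 7 new (c, k, c, d, i, j, j)
  "ckcdd" → prefix "ckcd" already present; 1 new (d)
  "idij" → prefix "idij" already present; 0 new (none)
  "idijkkiic" → prefix "idij" already present; 5 new (k, k, i, i, c)
  "idikjii" → prefix "idi" already present; 4 new (k, j, i, i)
  "kicjikii" → prefix "kicji" already present; 3 new (k, i, i)
  "idijdjcd" → prefix "idij" already present; 4 new (d, j, c, d)
  "ididckikkd" → prefix "idi" already present; 7 new (d, c, k, i, k, k, d)
  "ckcdcdkkidj" → prefix "ckcd" already present; 7 new (c, d, k, k, i, d, j)
Total nodes = 7 + 10 + 7 + 1 + 0 + 5 + 4 + 3 + 4 + 7 + 7 = 55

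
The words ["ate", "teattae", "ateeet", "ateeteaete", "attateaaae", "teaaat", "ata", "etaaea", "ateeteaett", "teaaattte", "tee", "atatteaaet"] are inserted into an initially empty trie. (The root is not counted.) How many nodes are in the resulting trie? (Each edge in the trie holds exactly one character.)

49

For each word, the new-node count is its length minus the longest prefix already in the trie:
  "ate" → 3 new (a, t, e)
  "teattae" → 7 new (t, e, a, t, t, a, e)
  "ateeet" → prefix "ate" already present; 3 new (e, e, t)
  "ateeteaete" → prefix "atee" already present; 6 new (t, e, a, e, t, e)
  "attateaaae" → prefix "at" already present; 8 new (t, a, t, e, a, a, a, e)
  "teaaat" → prefix "tea" already present; 3 new (a, a, t)
  "ata" → prefix "at" already present; 1 new (a)
  "etaaea" → 6 new (e, t, a, a, e, a)
  "ateeteaett" → prefix "ateeteaet" already present; 1 new (t)
  "teaaattte" → prefix "teaaat" already present; 3 new (t, t, e)
  "tee" → prefix "te" already present; 1 new (e)
  "atatteaaet" → prefix "ata" already present; 7 new (t, t, e, a, a, e, t)
Total nodes = 3 + 7 + 3 + 6 + 8 + 3 + 1 + 6 + 1 + 3 + 1 + 7 = 49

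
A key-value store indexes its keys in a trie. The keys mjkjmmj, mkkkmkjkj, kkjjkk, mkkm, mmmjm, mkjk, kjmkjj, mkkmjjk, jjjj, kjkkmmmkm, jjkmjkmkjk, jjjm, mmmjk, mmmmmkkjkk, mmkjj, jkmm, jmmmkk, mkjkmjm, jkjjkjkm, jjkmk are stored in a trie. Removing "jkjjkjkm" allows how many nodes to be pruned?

6

After clearing the end-marker at "jkjjkjkm", prune upward until reaching a node still needed by another word.
The suffix "jjkjkm" (6 nodes) is used only by "jkjjkjkm"; the node for "jk" still has the child "m", so pruning stops there.
Nodes removed: 6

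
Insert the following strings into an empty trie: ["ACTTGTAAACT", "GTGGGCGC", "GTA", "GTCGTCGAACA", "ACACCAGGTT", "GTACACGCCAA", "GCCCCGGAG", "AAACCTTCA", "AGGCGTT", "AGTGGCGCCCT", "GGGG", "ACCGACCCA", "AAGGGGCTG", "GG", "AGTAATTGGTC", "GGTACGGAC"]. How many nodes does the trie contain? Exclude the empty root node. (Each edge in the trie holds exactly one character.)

Count nodes per top-level branch (shared prefixes stored once):
  'A'-branch (AAACCTTCA, AAGGGGCTG, ACACCAGGTT, ACCGACCCA, ACTTGTAAACT, AGGCGTT, AGTAATTGGTC, AGTGGCGCCCT): 64 nodes
  'G'-branch (GCCCCGGAG, GG, GGGG, GGTACGGAC, GTA, GTACACGCCAA, GTCGTCGAACA, GTGGGCGC): 44 nodes
Sum: 108

108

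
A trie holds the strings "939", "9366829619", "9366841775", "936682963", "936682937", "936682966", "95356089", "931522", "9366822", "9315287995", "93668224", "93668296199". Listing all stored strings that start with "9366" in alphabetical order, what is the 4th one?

Filter for "9366…" and sort: "9366822", "93668224", "936682937", "9366829619", "93668296199", "936682963", "936682966", "9366841775"
The 4th is 9366829619.

9366829619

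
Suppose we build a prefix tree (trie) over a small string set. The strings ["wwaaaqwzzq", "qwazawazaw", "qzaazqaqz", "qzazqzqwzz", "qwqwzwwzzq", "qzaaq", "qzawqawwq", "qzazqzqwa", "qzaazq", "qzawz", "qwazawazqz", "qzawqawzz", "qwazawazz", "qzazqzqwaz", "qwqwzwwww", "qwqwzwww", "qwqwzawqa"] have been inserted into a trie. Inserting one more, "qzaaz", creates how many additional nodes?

0

"qzaaz" is already a full path in the trie; only an end-marker is added.
No new nodes are needed: 0.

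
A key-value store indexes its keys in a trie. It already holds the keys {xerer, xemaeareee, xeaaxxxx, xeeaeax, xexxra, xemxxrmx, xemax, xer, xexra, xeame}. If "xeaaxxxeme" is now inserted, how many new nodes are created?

3

"xeaaxxx" is already a path in the trie; the remaining "eme" must be added.
So 10 − 7 = 3 new nodes.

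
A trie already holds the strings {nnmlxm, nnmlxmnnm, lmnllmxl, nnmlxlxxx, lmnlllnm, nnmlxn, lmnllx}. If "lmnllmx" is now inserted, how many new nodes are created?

0

"lmnllmx" is already a full path in the trie; only an end-marker is added.
No new nodes are needed: 0.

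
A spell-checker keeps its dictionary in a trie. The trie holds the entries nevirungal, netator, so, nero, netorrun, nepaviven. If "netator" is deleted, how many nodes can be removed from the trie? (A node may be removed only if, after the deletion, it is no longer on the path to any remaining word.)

A node on "netator"'s path can go only if nothing else ends at it or branches off below it.
The suffix "ator" (4 nodes) is used only by "netator"; the node for "net" still has the child "o", so pruning stops there.
Nodes removed: 4

4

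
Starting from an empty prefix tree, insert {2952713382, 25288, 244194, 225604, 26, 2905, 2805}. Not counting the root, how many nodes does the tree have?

Trace insertions, counting only characters that open a new branch:
  "2952713382" → 10 new (2, 9, 5, 2, 7, 1, 3, 3, 8, 2)
  "25288" → prefix "2" already present; 4 new (5, 2, 8, 8)
  "244194" → prefix "2" already present; 5 new (4, 4, 1, 9, 4)
  "225604" → prefix "2" already present; 5 new (2, 5, 6, 0, 4)
  "26" → prefix "2" already present; 1 new (6)
  "2905" → prefix "29" already present; 2 new (0, 5)
  "2805" → prefix "2" already present; 3 new (8, 0, 5)
Total nodes = 10 + 4 + 5 + 5 + 1 + 2 + 3 = 30

30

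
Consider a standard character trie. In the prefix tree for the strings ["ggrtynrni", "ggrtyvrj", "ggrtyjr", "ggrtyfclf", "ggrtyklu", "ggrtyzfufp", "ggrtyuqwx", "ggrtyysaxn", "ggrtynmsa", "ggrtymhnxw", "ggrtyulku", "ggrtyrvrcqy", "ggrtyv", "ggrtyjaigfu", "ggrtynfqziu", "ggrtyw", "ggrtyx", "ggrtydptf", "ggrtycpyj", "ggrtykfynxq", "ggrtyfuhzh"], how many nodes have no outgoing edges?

20

A leaf is a node with no children — equivalently, the end of a word that is not a proper prefix of any other stored word.
Those words: "ggrtycpyj", "ggrtydptf", "ggrtyfclf", "ggrtyfuhzh", "ggrtyjaigfu", "ggrtyjr", "ggrtykfynxq", "ggrtyklu", "ggrtymhnxw", "ggrtynfqziu", "ggrtynmsa", "ggrtynrni", "ggrtyrvrcqy", "ggrtyulku", "ggrtyuqwx", "ggrtyvrj", "ggrtyw", "ggrtyx", "ggrtyysaxn", "ggrtyzfufp"
Leaf count: 20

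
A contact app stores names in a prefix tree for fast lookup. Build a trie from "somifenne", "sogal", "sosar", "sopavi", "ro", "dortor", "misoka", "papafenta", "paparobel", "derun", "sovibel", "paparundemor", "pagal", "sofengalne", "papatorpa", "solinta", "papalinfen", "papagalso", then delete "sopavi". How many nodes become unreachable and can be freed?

4

After clearing the end-marker at "sopavi", prune upward until reaching a node still needed by another word.
The suffix "pavi" (4 nodes) is used only by "sopavi"; the node for "so" still has the child "m", so pruning stops there.
Nodes removed: 4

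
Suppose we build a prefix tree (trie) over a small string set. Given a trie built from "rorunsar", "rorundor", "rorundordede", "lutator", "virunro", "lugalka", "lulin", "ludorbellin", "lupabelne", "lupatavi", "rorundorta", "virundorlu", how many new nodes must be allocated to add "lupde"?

2

Walking "lupde" from the root, the first 3 characters ("lup") follow existing edges; "d" is the first miss.
New nodes needed: |"lupde"| − 3 = 5 − 3 = 2.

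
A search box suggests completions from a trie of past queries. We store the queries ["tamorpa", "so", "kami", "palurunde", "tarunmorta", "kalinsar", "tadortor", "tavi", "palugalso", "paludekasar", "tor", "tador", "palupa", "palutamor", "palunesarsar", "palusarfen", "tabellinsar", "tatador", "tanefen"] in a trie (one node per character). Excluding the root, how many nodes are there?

For each word, the new-node count is its length minus the longest prefix already in the trie:
  "tamorpa" → 7 new (t, a, m, o, r, p, a)
  "so" → 2 new (s, o)
  "kami" → 4 new (k, a, m, i)
  "palurunde" → 9 new (p, a, l, u, r, u, n, d, e)
  "tarunmorta" → prefix "ta" already present; 8 new (r, u, n, m, o, r, t, a)
  "kalinsar" → prefix "ka" already present; 6 new (l, i, n, s, a, r)
  "tadortor" → prefix "ta" already present; 6 new (d, o, r, t, o, r)
  "tavi" → prefix "ta" already present; 2 new (v, i)
  "palugalso" → prefix "palu" already present; 5 new (g, a, l, s, o)
  "paludekasar" → prefix "palu" already present; 7 new (d, e, k, a, s, a, r)
  "tor" → prefix "t" already present; 2 new (o, r)
  "tador" → prefix "tador" already present; 0 new (none)
  "palupa" → prefix "palu" already present; 2 new (p, a)
  "palutamor" → prefix "palu" already present; 5 new (t, a, m, o, r)
  "palunesarsar" → prefix "palu" already present; 8 new (n, e, s, a, r, s, a, r)
  "palusarfen" → prefix "palu" already present; 6 new (s, a, r, f, e, n)
  "tabellinsar" → prefix "ta" already present; 9 new (b, e, l, l, i, n, s, a, r)
  "tatador" → prefix "ta" already present; 5 new (t, a, d, o, r)
  "tanefen" → prefix "ta" already present; 5 new (n, e, f, e, n)
Total nodes = 7 + 2 + 4 + 9 + 8 + 6 + 6 + 2 + 5 + 7 + 2 + 0 + 2 + 5 + 8 + 6 + 9 + 5 + 5 = 98

98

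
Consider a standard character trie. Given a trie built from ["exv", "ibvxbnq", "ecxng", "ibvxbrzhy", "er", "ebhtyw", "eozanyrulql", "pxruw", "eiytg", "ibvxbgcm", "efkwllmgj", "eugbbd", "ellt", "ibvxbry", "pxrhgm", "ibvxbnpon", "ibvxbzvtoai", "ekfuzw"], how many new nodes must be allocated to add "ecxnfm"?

2

The longest prefix of "ecxnfm" already in the trie is "ecxn" (length 4).
Each of the 2 remaining characters creates one node.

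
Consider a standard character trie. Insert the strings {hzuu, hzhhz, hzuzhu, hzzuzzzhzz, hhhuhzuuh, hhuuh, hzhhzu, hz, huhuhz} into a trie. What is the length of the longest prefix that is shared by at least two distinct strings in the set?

Look for the deepest trie node that still has at least two words in its subtree.
e.g. "hzhhz" and "hzhhzu" share the prefix "hzhhz" of length 5; no pair shares a longer one.
Longest shared-prefix length: 5

5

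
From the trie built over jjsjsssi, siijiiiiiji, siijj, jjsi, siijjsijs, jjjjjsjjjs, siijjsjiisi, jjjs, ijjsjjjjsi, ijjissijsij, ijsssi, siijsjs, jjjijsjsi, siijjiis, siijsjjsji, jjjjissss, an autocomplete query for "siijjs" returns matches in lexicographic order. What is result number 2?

Words with prefix "siijjs", in lexicographic order: "siijjsijs", "siijjsjiisi"
Position 2: siijjsjiisi

siijjsjiisi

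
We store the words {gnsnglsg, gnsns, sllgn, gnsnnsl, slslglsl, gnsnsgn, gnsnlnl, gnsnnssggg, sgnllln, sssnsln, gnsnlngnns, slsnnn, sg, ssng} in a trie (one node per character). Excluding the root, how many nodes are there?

Insert word by word; a character creates a node only if that edge doesn't already exist:
  "gnsnglsg" → 8 new (g, n, s, n, g, l, s, g)
  "gnsns" → prefix "gnsn" already present; 1 new (s)
  "sllgn" → 5 new (s, l, l, g, n)
  "gnsnnsl" → prefix "gnsn" already present; 3 new (n, s, l)
  "slslglsl" → prefix "sl" already present; 6 new (s, l, g, l, s, l)
  "gnsnsgn" → prefix "gnsns" already present; 2 new (g, n)
  "gnsnlnl" → prefix "gnsn" already present; 3 new (l, n, l)
  "gnsnnssggg" → prefix "gnsnns" already present; 4 new (s, g, g, g)
  "sgnllln" → prefix "s" already present; 6 new (g, n, l, l, l, n)
  "sssnsln" → prefix "s" already present; 6 new (s, s, n, s, l, n)
  "gnsnlngnns" → prefix "gnsnln" already present; 4 new (g, n, n, s)
  "slsnnn" → prefix "sls" already present; 3 new (n, n, n)
  "sg" → prefix "sg" already present; 0 new (none)
  "ssng" → prefix "ss" already present; 2 new (n, g)
Total nodes = 8 + 1 + 5 + 3 + 6 + 2 + 3 + 4 + 6 + 6 + 4 + 3 + 0 + 2 = 53

53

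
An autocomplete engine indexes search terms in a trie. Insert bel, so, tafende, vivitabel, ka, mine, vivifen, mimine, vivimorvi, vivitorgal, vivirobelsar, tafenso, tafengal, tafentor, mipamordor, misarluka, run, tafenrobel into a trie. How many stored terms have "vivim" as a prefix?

1

Traverse to the node for "vivim", then collect every word in that subtree.
Matches: "vivimorvi"
Count: 1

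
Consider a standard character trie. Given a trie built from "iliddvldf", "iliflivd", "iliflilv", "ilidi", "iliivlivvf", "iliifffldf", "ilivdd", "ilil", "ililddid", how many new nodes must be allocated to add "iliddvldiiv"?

3

"iliddvld" is already a path in the trie; the remaining "iiv" must be added.
Each of the 3 remaining characters creates one node.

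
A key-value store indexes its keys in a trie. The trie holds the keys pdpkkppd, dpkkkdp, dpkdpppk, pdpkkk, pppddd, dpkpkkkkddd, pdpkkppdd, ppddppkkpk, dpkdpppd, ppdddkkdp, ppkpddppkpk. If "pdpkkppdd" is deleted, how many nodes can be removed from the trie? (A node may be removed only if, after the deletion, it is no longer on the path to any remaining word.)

Walk "pdpkkppdd" from the leaf back toward the root, removing each node that no remaining word uses.
The suffix "d" (1 node) is used only by "pdpkkppdd"; "pdpkkppd" is itself a stored word, so pruning stops there.
Nodes removed: 1

1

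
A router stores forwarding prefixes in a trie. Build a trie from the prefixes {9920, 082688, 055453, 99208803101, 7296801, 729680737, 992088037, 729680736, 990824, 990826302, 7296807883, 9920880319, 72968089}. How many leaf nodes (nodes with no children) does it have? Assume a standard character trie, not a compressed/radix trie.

Leaves are exactly the stored words that no other stored word extends.
Those words: "055453", "082688", "7296801", "729680736", "729680737", "7296807883", "72968089", "990824", "990826302", "99208803101", "9920880319", "992088037"
Leaf count: 12

12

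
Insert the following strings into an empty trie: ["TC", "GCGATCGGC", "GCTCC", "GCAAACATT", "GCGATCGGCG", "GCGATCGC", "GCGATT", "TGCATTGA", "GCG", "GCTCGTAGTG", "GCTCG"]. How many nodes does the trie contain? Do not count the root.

37

Trie structure (* marks end of a word):
(root)
├─ G
│  └─ C
│     ├─ A
│     │  └─ A
│     │     └─ A
│     │        └─ C
│     │           └─ A
│     │              └─ T
│     │                 └─ T *
│     ├─ G *
│     │  └─ A
│     │     └─ T
│     │        ├─ C
│     │        │  └─ G
│     │        │     ├─ C *
│     │        │     └─ G
│     │        │        └─ C *
│     │        │           └─ G *
│     │        └─ T *
│     └─ T
│        └─ C
│           ├─ C *
│           └─ G *
│              └─ T
│                 └─ A
│                    └─ G
│                       └─ T
│                          └─ G *
└─ T
   ├─ C *
   └─ G
      └─ C
         └─ A
            └─ T
               └─ T
                  └─ G
                     └─ A *
Counting every labelled node above: 37.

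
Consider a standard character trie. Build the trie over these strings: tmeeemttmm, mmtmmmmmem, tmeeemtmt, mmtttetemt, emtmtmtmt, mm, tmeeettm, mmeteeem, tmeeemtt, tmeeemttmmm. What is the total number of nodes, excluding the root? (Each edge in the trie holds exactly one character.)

Trace insertions, counting only characters that open a new branch:
  "tmeeemttmm" → 10 new (t, m, e, e, e, m, t, t, m, m)
  "mmtmmmmmem" → 10 new (m, m, t, m, m, m, m, m, e, m)
  "tmeeemtmt" → prefix "tmeeemt" already present; 2 new (m, t)
  "mmtttetemt" → prefix "mmt" already present; 7 new (t, t, e, t, e, m, t)
  "emtmtmtmt" → 9 new (e, m, t, m, t, m, t, m, t)
  "mm" → prefix "mm" already present; 0 new (none)
  "tmeeettm" → prefix "tmeee" already present; 3 new (t, t, m)
  "mmeteeem" → prefix "mm" already present; 6 new (e, t, e, e, e, m)
  "tmeeemtt" → prefix "tmeeemtt" already present; 0 new (none)
  "tmeeemttmmm" → prefix "tmeeemttmm" already present; 1 new (m)
Total nodes = 10 + 10 + 2 + 7 + 9 + 0 + 3 + 6 + 0 + 1 = 48

48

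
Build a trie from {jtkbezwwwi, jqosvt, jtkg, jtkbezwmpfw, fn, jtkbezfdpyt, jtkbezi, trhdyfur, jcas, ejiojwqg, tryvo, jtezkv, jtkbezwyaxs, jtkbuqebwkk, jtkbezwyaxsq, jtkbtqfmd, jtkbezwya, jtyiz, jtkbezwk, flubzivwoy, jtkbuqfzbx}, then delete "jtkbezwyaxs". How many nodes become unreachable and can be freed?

0

Walk "jtkbezwyaxs" from the leaf back toward the root, removing each node that no remaining word uses.
Every node on "jtkbezwyaxs" is still needed (e.g. by "jtkbezwyaxsq"), so nothing is freed.
Nodes removed: 0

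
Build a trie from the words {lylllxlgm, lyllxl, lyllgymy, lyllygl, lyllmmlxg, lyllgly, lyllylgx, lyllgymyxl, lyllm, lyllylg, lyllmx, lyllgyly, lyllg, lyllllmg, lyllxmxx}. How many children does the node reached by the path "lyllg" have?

2

Walk "lyllg" from the root, arriving at one node.
Characters that immediately follow "lyllg" among the stored strings: {l, y}.
That node has 2 child edges.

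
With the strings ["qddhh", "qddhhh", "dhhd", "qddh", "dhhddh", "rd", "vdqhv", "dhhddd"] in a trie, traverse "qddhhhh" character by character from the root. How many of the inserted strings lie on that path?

3

Check each prefix of "qddhhhh" against the stored set — each match is an end-marker on the path.
Prefixes of the query that are stored words: "qddh", "qddhh", "qddhhh"
Count: 3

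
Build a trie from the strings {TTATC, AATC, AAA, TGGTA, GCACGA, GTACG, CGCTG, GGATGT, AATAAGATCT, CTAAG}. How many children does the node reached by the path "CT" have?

1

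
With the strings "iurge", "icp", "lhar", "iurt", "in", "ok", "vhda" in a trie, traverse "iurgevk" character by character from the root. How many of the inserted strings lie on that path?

Check each prefix of "iurgevk" against the stored set — each match is an end-marker on the path.
Prefixes of the query that are stored words: "iurge"
Count: 1

1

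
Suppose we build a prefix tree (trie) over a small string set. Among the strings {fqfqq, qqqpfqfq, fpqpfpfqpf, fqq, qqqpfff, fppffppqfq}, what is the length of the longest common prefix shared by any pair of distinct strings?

5

Equivalently: take the maximum, over all pairs, of their longest common prefix length.
"qqqpfff" and "qqqpfqfq" agree on "qqqpf" (5 characters) before diverging; nothing deeper is shared.
Longest shared-prefix length: 5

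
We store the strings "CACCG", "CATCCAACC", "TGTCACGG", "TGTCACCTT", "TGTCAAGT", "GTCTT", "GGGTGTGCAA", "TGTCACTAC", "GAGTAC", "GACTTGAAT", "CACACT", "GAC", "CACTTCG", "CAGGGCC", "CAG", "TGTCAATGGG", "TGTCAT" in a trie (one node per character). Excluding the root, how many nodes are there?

Trace insertions, counting only characters that open a new branch:
  "CACCG" → 5 new (C, A, C, C, G)
  "CATCCAACC" → prefix "CA" already present; 7 new (T, C, C, A, A, C, C)
  "TGTCACGG" → 8 new (T, G, T, C, A, C, G, G)
  "TGTCACCTT" → prefix "TGTCAC" already present; 3 new (C, T, T)
  "TGTCAAGT" → prefix "TGTCA" already present; 3 new (A, G, T)
  "GTCTT" → 5 new (G, T, C, T, T)
  "GGGTGTGCAA" → prefix "G" already present; 9 new (G, G, T, G, T, G, C, A, A)
  "TGTCACTAC" → prefix "TGTCAC" already present; 3 new (T, A, C)
  "GAGTAC" → prefix "G" already present; 5 new (A, G, T, A, C)
  "GACTTGAAT" → prefix "GA" already present; 7 new (C, T, T, G, A, A, T)
  "CACACT" → prefix "CAC" already present; 3 new (A, C, T)
  "GAC" → prefix "GAC" already present; 0 new (none)
  "CACTTCG" → prefix "CAC" already present; 4 new (T, T, C, G)
  "CAGGGCC" → prefix "CA" already present; 5 new (G, G, G, C, C)
  "CAG" → prefix "CAG" already present; 0 new (none)
  "TGTCAATGGG" → prefix "TGTCAA" already present; 4 new (T, G, G, G)
  "TGTCAT" → prefix "TGTCA" already present; 1 new (T)
Total nodes = 5 + 7 + 8 + 3 + 3 + 5 + 9 + 3 + 5 + 7 + 3 + 0 + 4 + 5 + 0 + 4 + 1 = 72

72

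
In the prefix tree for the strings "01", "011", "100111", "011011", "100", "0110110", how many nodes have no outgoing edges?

Leaves are exactly the stored words that no other stored word extends.
Those words: "0110110", "100111"
Leaf count: 2

2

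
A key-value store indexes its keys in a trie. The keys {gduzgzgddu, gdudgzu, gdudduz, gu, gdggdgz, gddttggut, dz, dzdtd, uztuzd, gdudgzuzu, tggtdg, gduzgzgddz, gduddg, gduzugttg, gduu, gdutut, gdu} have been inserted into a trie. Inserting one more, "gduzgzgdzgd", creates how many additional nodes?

The longest prefix of "gduzgzgdzgd" already in the trie is "gduzgzgd" (length 8).
Each of the 3 remaining characters creates one node.

3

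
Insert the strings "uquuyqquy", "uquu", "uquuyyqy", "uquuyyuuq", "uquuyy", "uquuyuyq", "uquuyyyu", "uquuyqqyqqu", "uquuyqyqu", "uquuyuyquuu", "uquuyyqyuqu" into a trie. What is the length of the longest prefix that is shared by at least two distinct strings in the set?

Equivalently: take the maximum, over all pairs, of their longest common prefix length.
"uquuyuyq" and "uquuyuyquuu" agree on "uquuyuyq" (8 characters) before diverging; nothing deeper is shared.
Longest shared-prefix length: 8

8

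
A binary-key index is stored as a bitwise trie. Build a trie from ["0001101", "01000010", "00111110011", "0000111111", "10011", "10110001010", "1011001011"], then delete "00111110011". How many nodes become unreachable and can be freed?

A node on "00111110011"'s path can go only if nothing else ends at it or branches off below it.
The suffix "111110011" (9 nodes) is used only by "00111110011"; the node for "00" still has the child "0", so pruning stops there.
Nodes removed: 9

9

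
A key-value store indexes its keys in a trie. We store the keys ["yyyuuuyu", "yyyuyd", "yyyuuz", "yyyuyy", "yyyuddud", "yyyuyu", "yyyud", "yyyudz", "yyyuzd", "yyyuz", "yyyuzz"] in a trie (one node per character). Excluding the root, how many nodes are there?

Trace insertions, counting only characters that open a new branch:
  "yyyuuuyu" → 8 new (y, y, y, u, u, u, y, u)
  "yyyuyd" → prefix "yyyu" already present; 2 new (y, d)
  "yyyuuz" → prefix "yyyuu" already present; 1 new (z)
  "yyyuyy" → prefix "yyyuy" already present; 1 new (y)
  "yyyuddud" → prefix "yyyu" already present; 4 new (d, d, u, d)
  "yyyuyu" → prefix "yyyuy" already present; 1 new (u)
  "yyyud" → prefix "yyyud" already present; 0 new (none)
  "yyyudz" → prefix "yyyud" already present; 1 new (z)
  "yyyuzd" → prefix "yyyu" already present; 2 new (z, d)
  "yyyuz" → prefix "yyyuz" already present; 0 new (none)
  "yyyuzz" → prefix "yyyuz" already present; 1 new (z)
Total nodes = 8 + 2 + 1 + 1 + 4 + 1 + 0 + 1 + 2 + 0 + 1 = 21

21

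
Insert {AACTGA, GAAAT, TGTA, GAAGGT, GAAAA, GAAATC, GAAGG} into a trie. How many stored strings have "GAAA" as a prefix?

Filter for entries beginning with "GAAA":
Words under "GAAA": GAAAA, GAAAT, GAAATC
Count: 3

3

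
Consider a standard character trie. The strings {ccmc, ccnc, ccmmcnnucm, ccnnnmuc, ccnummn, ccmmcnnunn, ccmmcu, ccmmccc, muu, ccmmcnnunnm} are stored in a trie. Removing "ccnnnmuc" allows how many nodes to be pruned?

Walk "ccnnnmuc" from the leaf back toward the root, removing each node that no remaining word uses.
The suffix "nnmuc" (5 nodes) is used only by "ccnnnmuc"; the node for "ccn" still has the child "c", so pruning stops there.
Nodes removed: 5

5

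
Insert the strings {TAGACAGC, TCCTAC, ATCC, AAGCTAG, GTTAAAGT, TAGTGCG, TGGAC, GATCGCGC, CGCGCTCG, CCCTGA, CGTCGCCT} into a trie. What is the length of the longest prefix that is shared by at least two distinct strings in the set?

3

Look for the deepest trie node that still has at least two words in its subtree.
"TAGACAGC" and "TAGTGCG" agree on "TAG" (3 characters) before diverging; nothing deeper is shared.
Longest shared-prefix length: 3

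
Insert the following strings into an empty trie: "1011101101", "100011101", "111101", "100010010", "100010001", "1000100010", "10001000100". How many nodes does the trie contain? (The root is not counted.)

30

Count nodes per top-level branch (shared prefixes stored once):
  '1'-branch (100010001, 1000100010, 10001000100, 100010010, 100011101, 1011101101, 111101): 30 nodes
Sum: 30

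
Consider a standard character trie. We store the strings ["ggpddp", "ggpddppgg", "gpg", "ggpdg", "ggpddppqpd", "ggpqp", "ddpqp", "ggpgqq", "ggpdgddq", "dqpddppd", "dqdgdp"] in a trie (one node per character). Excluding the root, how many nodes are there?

39

Insert word by word; a character creates a node only if that edge doesn't already exist:
  "ggpddp" → 6 new (g, g, p, d, d, p)
  "ggpddppgg" → prefix "ggpddp" already present; 3 new (p, g, g)
  "gpg" → prefix "g" already present; 2 new (p, g)
  "ggpdg" → prefix "ggpd" already present; 1 new (g)
  "ggpddppqpd" → prefix "ggpddpp" already present; 3 new (q, p, d)
  "ggpqp" → prefix "ggp" already present; 2 new (q, p)
  "ddpqp" → 5 new (d, d, p, q, p)
  "ggpgqq" → prefix "ggp" already present; 3 new (g, q, q)
  "ggpdgddq" → prefix "ggpdg" already present; 3 new (d, d, q)
  "dqpddppd" → prefix "d" already present; 7 new (q, p, d, d, p, p, d)
  "dqdgdp" → prefix "dq" already present; 4 new (d, g, d, p)
Total nodes = 6 + 3 + 2 + 1 + 3 + 2 + 5 + 3 + 3 + 7 + 4 = 39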